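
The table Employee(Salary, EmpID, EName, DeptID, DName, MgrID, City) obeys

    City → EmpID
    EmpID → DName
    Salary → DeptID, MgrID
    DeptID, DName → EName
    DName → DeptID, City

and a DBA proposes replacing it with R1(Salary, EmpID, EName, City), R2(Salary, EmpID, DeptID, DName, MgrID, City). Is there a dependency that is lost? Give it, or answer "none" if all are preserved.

City → EmpID lies within R1.
EmpID → DName lies within R2.
Salary → DeptID, MgrID lies within R2.
DeptID, DName → EName: restricted closure across fragments reaches EName.
DName → DeptID, City lies within R2.
Every dependency is enforceable on the fragments, so the decomposition is dependency-preserving.

none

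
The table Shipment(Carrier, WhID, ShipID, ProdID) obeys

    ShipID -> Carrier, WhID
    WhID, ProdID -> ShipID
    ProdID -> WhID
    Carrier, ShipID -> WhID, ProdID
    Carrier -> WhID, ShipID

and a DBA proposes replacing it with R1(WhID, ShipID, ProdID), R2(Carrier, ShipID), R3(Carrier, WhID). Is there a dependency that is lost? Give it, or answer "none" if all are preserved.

none

ShipID → Carrier, WhID: restricted closure across fragments reaches Carrier, WhID.
WhID, ProdID → ShipID lies within R1.
ProdID → WhID lies within R1.
Carrier, ShipID → WhID, ProdID: restricted closure across fragments reaches WhID, ProdID.
Carrier → WhID, ShipID: restricted closure across fragments reaches WhID, ShipID.
Every dependency is enforceable on the fragments, so the decomposition is dependency-preserving.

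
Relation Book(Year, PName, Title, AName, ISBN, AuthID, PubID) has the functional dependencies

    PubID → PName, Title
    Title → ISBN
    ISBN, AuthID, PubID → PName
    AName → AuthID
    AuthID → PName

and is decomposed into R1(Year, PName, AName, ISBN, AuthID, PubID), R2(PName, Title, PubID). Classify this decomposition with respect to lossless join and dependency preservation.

lossless but not dependency-preserving

Lossless test: (PName, PubID)⁺ = {PName, Title, ISBN, PubID}, which contains all of one fragment — lossless.
Dependency preservation: the restricted closure of {Title} across the fragments never reaches {ISBN}, so Title → ISBN cannot be enforced without a join — not preserved.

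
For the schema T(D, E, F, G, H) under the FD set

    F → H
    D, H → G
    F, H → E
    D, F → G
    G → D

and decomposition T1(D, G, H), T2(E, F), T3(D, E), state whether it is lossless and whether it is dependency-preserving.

lossy and not dependency-preserving

Lossless test (chase): applying each FD to every pair of rows produces no changes in the tableau, so no row becomes fully distinguished — the join is lossy.
Dependency preservation: the restricted closure of {F} across the fragments never reaches {H}, so F → H cannot be enforced without a join — not preserved.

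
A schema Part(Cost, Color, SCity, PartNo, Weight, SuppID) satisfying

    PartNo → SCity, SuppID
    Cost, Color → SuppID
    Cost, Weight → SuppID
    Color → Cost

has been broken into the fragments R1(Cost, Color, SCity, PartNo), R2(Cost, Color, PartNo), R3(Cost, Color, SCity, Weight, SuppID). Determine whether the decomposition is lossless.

No

Chase test. Columns are Cost, Color, SCity, PartNo, Weight, SuppID; row i has aⱼ where attribute j ∈ Ri, else bᵢⱼ.
Initial tableau (one row per fragment):
  row 1: a1 a2 a3 a4 b15 b16
  row 2: a1 a2 b23 a4 b25 b26
  row 3: a1 a2 a3 b34 a5 a6
Rows 1 and 2 agree on PartNo; apply PartNo→SCity, SuppID and equate their SCity, SuppID entries.
Rows 1 and 3 agree on Cost, Color; apply Cost, Color→SuppID and equate their SuppID entries.
No row becomes fully distinguished — the join is lossy.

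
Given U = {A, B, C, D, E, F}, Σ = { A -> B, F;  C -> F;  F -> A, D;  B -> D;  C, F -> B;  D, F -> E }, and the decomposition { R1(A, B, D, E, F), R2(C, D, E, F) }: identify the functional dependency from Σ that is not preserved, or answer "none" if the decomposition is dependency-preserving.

A → B, F lies within R1.
C → F lies within R2.
F → A, D lies within R1.
B → D lies within R1.
C, F → B: restricted closure across fragments reaches B.
D, F → E lies within R1.
Every dependency is enforceable on the fragments, so the decomposition is dependency-preserving.

none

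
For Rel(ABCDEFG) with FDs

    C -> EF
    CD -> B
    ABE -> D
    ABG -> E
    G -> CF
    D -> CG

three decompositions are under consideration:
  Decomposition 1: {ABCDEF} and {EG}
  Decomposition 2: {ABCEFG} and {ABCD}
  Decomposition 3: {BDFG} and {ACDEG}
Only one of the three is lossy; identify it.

Decomposition 1

Decomposition 1: common = {E}, closure = {E} → lossy.
Decomposition 2: common = {ABC}, closure = {ABCDEFG} → lossless.
Decomposition 3: common = {DG}, closure = {BCDEFG} → lossless.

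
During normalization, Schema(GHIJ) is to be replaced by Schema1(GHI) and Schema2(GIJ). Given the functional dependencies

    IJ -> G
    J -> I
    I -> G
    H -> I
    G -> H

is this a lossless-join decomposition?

Common attributes: Schema1 ∩ Schema2 = {GI}.
Closure of {GI}: G → H applies, adding H. So (GI)⁺ = {GHI}.
This closure contains every attribute of Schema1, so Schema1 ∩ Schema2 → Schema1. The join is lossless.

Yes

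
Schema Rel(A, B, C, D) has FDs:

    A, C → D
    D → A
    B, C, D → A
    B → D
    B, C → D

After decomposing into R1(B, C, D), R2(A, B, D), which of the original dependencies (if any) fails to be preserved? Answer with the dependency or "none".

Check A, C → D: no single fragment contains all of {A, C, D}, and the restricted closure of {A, C} across the fragments never reaches {D}.
D → A is preserved.
B, C, D → A is preserved.
B → D is preserved.
B, C → D is preserved.

A, C → D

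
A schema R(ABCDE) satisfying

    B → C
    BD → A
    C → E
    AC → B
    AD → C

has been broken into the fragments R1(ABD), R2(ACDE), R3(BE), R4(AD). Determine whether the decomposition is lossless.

Chase test. Columns are ABCDE; row i has aⱼ where attribute j ∈ Ri, else bᵢⱼ.
Initial tableau (one row per fragment):
  row 1: a1 a2 b13 a4 b15
  row 2: a1 b22 a3 a4 a5
  row 3: b31 a2 b33 b34 a5
  row 4: a1 b42 b43 a4 b45
Rows 1 and 3 agree on B; apply B→C and equate their C entries.
Rows 1 and 3 agree on C; apply C→E and equate their E entries.
Rows 1 and 2 agree on AD; apply AD→C and equate their C entries.
Rows 1 and 4 agree on AD; apply AD→C and equate their C entries.
Rows 1 and 4 agree on C; apply C→E and equate their E entries.
Rows 1 and 2 agree on AC; apply AC→B and equate their B entries.
Rows 1 and 4 agree on AC; apply AC→B and equate their B entries.
Row 1 is now all distinguished symbols — the join is lossless.

Yes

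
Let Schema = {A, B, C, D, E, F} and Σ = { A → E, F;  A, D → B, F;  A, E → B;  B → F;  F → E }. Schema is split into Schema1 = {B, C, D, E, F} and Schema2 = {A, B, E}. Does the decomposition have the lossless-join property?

No

Common attributes: Schema1 ∩ Schema2 = {B, E}.
Closure of {B, E}: B → F applies, adding F. So (B, E)⁺ = {B, E, F}.
The closure contains neither all of Schema1 = {B, C, D, E, F} nor all of Schema2 = {A, B, E}, so the common attributes are not a superkey of either fragment. The join is lossy.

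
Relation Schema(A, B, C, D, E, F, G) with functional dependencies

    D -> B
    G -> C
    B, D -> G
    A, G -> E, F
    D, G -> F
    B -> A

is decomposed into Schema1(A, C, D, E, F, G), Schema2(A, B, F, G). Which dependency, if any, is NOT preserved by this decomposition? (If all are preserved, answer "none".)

D -> B

Check D → B: no single fragment contains all of {B, D}, and the restricted closure of {D} across the fragments never reaches {B}.
G → C is preserved.
B, D → G is preserved.
A, G → E, F is preserved.
D, G → F is preserved.
B → A is preserved.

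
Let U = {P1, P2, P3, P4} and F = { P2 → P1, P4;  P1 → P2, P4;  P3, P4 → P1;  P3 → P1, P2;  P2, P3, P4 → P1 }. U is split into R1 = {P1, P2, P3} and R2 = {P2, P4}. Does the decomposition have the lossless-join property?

Common attributes: R1 ∩ R2 = {P2}.
Closure of {P2}: P2 → P1, P4 applies, adding P1, P4. So (P2)⁺ = {P1, P2, P4}.
This closure contains every attribute of R2, so R1 ∩ R2 → R2. The join is lossless.

Yes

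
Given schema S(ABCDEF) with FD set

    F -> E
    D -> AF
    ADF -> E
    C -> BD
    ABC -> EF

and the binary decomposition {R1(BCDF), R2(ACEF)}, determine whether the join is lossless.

Yes

Common attributes: R1 ∩ R2 = {CF}.
Closure of {CF}: F → E applies, adding E; C → BD applies, adding BD; D → AF applies, adding A. So (CF)⁺ = {ABCDEF}.
This closure contains every attribute of R1, so R1 ∩ R2 → R1. The join is lossless.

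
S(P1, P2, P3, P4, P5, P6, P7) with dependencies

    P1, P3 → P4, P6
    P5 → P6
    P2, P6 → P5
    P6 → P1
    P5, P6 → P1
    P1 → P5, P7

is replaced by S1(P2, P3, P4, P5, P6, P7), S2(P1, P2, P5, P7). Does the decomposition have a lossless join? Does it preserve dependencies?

Lossless test: (P2, P5, P7)⁺ = {P1, P2, P5, P6, P7}, which contains all of one fragment — lossless.
Dependency preservation: P1, P3 → P4, P6; P6 → P1; P5, P6 → P1 are not contained in any single fragment, but the restricted closure of each left-hand side across the fragments still reaches the right-hand side; the remaining FDs each lie inside some fragment. All dependencies are preserved.

lossless and dependency-preserving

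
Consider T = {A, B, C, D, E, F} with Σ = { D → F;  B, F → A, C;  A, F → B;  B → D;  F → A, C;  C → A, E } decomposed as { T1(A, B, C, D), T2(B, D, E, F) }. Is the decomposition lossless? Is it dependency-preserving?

Lossless test: (B, D)⁺ = {A, B, C, D, E, F}, which contains all of one fragment — lossless.
Dependency preservation: the restricted closure of {C} across the fragments never reaches {A, E}, so C → A, E cannot be enforced without a join — not preserved.

lossless but not dependency-preserving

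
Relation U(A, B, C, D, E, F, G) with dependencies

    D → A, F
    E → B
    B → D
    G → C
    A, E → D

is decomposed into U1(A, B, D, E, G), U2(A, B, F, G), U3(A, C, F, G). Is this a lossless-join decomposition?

Yes

Chase test. Columns are A, B, C, D, E, F, G; row i has aⱼ where attribute j ∈ Ui, else bᵢⱼ.
Initial tableau (one row per fragment):
  row 1: a1 a2 b13 a4 a5 b16 a7
  row 2: a1 a2 b23 b24 b25 a6 a7
  row 3: a1 b32 a3 b34 b35 a6 a7
Rows 1 and 2 agree on B; apply B→D and equate their D entries.
Rows 1 and 2 agree on G; apply G→C and equate their C entries.
Rows 1 and 3 agree on G; apply G→C and equate their C entries.
Rows 1 and 2 agree on D; apply D→A, F and equate their A, F entries.
Row 1 is now all distinguished symbols — the join is lossless.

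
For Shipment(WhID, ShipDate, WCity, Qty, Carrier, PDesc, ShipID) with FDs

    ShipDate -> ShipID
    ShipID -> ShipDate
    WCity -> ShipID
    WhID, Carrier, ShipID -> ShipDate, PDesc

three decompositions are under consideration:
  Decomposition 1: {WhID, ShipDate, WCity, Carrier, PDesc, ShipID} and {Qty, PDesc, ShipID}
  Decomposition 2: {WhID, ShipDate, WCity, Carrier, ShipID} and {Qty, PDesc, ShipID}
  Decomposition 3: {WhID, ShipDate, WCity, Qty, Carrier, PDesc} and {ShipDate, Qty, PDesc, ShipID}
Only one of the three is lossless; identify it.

Decomposition 3

Decomposition 1: common = {PDesc, ShipID}, closure = {ShipDate, PDesc, ShipID} → lossy.
Decomposition 2: common = {ShipID}, closure = {ShipDate, ShipID} → lossy.
Decomposition 3: common = {ShipDate, Qty, PDesc}, closure = {ShipDate, Qty, PDesc, ShipID} → lossless.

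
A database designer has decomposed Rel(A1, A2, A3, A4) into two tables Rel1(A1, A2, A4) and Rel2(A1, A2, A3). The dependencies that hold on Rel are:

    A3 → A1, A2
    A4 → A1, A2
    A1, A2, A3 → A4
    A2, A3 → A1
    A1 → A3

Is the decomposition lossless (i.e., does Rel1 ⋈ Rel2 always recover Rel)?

Yes

Common attributes: Rel1 ∩ Rel2 = {A1, A2}.
Closure of {A1, A2}: A1 → A3 applies, adding A3; A1, A2, A3 → A4 applies, adding A4. So (A1, A2)⁺ = {A1, A2, A3, A4}.
This closure contains every attribute of Rel1, so Rel1 ∩ Rel2 → Rel1. The join is lossless.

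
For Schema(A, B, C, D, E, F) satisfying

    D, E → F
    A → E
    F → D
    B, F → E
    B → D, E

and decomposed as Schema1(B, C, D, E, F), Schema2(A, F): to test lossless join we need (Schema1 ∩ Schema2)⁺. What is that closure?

D, F

Schema1 ∩ Schema2 = {F}.
F → D applies, adding D
Closure: {D, F}.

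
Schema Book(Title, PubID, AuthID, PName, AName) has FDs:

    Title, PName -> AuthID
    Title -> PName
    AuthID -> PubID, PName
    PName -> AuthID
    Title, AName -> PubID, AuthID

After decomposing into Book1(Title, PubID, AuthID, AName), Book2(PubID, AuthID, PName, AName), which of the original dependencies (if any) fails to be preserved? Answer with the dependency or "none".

none

Title, PName → AuthID: restricted closure across fragments reaches AuthID.
Title → PName: restricted closure across fragments reaches PName.
AuthID → PubID, PName lies within Book2.
PName → AuthID lies within Book2.
Title, AName → PubID, AuthID lies within Book1.
Every dependency is enforceable on the fragments, so the decomposition is dependency-preserving.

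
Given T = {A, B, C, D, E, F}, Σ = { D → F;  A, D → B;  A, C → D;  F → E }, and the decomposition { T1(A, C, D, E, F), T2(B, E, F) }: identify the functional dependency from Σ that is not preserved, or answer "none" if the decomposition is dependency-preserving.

A, D → B

Check A, D → B: no single fragment contains all of {A, B, D}, and the restricted closure of {A, D} across the fragments never reaches {B}.
D → F is preserved.
A, C → D is preserved.
F → E is preserved.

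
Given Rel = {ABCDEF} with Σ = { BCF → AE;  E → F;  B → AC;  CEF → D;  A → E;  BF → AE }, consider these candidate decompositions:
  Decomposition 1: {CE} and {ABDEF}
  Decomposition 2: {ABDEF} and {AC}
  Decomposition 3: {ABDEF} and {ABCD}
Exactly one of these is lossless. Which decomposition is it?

Decomposition 3

Decomposition 1: common = {E}, closure = {EF} → lossy.
Decomposition 2: common = {A}, closure = {AEF} → lossy.
Decomposition 3: common = {ABD}, closure = {ABCDEF} → lossless.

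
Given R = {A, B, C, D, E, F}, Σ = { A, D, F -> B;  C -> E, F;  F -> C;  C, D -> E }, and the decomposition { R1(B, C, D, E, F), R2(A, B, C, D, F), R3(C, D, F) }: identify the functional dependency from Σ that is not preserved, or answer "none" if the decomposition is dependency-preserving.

A, D, F → B lies within R2.
C → E, F lies within R1.
F → C lies within R1.
C, D → E lies within R1.
Every dependency is enforceable on the fragments, so the decomposition is dependency-preserving.

none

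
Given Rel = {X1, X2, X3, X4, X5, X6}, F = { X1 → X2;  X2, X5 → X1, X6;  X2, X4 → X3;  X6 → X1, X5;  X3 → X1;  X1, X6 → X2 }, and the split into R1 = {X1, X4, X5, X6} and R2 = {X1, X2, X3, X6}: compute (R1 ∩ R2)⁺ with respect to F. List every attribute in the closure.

X1, X2, X5, X6

R1 ∩ R2 = {X1, X6}.
X1 → X2 applies, adding X2
X6 → X1, X5 applies, adding X5
Closure: {X1, X2, X5, X6}.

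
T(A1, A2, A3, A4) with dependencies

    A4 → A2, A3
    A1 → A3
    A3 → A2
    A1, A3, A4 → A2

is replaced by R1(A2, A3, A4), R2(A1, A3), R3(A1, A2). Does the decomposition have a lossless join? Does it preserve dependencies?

Lossless test (chase): Rows 2 and 3 agree on A1; apply A1→A3 and equate their A3 entries. Rows 1 and 2 agree on A3; apply A3→A2 and equate their A2 entries. No row becomes fully distinguished — the join is lossy.
Dependency preservation: A1, A3, A4 → A2 is not contained in any single fragment, but the restricted closure of its left-hand side across the fragments still reaches the right-hand side; the remaining FDs each lie inside some fragment. All dependencies are preserved.

lossy but dependency-preserving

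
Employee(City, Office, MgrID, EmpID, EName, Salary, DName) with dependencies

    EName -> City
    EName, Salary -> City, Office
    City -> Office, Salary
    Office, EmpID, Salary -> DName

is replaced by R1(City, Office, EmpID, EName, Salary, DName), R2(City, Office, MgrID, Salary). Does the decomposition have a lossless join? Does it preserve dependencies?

Lossless test: (City, Office, Salary)⁺ = {City, Office, Salary}, which is a superkey of neither fragment — lossy.
Dependency preservation: every FD's attributes lie within a single fragment, so each can be enforced locally — preserved.

lossy but dependency-preserving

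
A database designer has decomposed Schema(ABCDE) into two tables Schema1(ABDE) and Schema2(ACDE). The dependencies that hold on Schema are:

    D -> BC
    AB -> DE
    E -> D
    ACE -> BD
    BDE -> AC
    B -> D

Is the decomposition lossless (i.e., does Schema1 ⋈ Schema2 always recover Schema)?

Yes

Common attributes: Schema1 ∩ Schema2 = {ADE}.
Closure of {ADE}: D → BC applies, adding BC. So (ADE)⁺ = {ABCDE}.
This closure contains every attribute of Schema1, so Schema1 ∩ Schema2 → Schema1. The join is lossless.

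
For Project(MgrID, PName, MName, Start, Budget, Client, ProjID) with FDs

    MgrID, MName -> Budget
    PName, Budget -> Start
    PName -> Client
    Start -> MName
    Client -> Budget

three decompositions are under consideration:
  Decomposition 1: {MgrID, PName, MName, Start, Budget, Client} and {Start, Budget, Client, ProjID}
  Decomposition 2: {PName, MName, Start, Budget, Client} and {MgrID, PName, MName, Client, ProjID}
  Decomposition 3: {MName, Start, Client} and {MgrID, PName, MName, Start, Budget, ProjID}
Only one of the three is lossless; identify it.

Decomposition 2

Decomposition 1: common = {Start, Budget, Client}, closure = {MName, Start, Budget, Client} → lossy.
Decomposition 2: common = {PName, MName, Client}, closure = {PName, MName, Start, Budget, Client} → lossless.
Decomposition 3: common = {MName, Start}, closure = {MName, Start} → lossy.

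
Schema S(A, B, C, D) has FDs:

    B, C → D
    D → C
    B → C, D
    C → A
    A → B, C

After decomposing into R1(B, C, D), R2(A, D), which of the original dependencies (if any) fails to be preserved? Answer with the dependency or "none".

B, C → D lies within R1.
D → C lies within R1.
B → C, D lies within R1.
C → A: restricted closure across fragments reaches A.
A → B, C: restricted closure across fragments reaches B, C.
Every dependency is enforceable on the fragments, so the decomposition is dependency-preserving.

none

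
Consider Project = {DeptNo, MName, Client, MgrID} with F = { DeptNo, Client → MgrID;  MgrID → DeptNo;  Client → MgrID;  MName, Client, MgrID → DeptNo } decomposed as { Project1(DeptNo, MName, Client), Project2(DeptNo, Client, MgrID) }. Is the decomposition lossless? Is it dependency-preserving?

lossless and dependency-preserving

Lossless test: (DeptNo, Client)⁺ = {DeptNo, Client, MgrID}, which contains all of one fragment — lossless.
Dependency preservation: MName, Client, MgrID → DeptNo is not contained in any single fragment, but the restricted closure of its left-hand side across the fragments still reaches the right-hand side; the remaining FDs each lie inside some fragment. All dependencies are preserved.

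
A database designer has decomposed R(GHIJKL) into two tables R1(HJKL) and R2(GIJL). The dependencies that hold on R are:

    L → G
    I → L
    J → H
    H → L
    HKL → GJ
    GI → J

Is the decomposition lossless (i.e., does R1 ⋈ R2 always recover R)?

Common attributes: R1 ∩ R2 = {JL}.
Closure of {JL}: L → G applies, adding G; J → H applies, adding H. So (JL)⁺ = {GHJL}.
The closure contains neither all of R1 = {HJKL} nor all of R2 = {GIJL}, so the common attributes are not a superkey of either fragment. The join is lossy.

No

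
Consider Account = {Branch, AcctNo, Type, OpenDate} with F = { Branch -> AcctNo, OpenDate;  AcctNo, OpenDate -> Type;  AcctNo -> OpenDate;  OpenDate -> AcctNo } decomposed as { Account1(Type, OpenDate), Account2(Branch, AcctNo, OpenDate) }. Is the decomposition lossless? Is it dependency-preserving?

Lossless test: (OpenDate)⁺ = {AcctNo, Type, OpenDate}, which contains all of one fragment — lossless.
Dependency preservation: AcctNo, OpenDate → Type is not contained in any single fragment, but the restricted closure of its left-hand side across the fragments still reaches the right-hand side; the remaining FDs each lie inside some fragment. All dependencies are preserved.

lossless and dependency-preserving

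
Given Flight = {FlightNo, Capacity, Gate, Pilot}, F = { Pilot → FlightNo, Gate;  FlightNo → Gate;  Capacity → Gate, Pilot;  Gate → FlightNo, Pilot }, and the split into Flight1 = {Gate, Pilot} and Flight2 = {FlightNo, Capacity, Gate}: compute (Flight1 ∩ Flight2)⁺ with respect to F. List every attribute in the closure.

Flight1 ∩ Flight2 = {Gate}.
Gate → FlightNo, Pilot applies, adding FlightNo, Pilot
Closure: {FlightNo, Gate, Pilot}.

FlightNo, Gate, Pilot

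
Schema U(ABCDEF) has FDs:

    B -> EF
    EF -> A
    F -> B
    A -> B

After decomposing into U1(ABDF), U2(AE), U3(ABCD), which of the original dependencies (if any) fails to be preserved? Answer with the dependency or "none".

B → EF: restricted closure across fragments reaches EF.
EF → A: restricted closure across fragments reaches A.
F → B lies within U1.
A → B lies within U1.
Every dependency is enforceable on the fragments, so the decomposition is dependency-preserving.

none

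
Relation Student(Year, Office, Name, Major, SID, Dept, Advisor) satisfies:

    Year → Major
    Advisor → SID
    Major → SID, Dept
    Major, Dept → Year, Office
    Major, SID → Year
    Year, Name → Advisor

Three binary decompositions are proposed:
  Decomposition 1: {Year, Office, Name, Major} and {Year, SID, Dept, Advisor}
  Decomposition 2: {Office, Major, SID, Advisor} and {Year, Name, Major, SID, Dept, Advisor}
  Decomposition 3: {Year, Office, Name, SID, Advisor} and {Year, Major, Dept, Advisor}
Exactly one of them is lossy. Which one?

Decomposition 1

Decomposition 1: common = {Year}, closure = {Year, Office, Major, SID, Dept} → lossy.
Decomposition 2: common = {Major, SID, Advisor}, closure = {Year, Office, Major, SID, Dept, Advisor} → lossless.
Decomposition 3: common = {Year, Advisor}, closure = {Year, Office, Major, SID, Dept, Advisor} → lossless.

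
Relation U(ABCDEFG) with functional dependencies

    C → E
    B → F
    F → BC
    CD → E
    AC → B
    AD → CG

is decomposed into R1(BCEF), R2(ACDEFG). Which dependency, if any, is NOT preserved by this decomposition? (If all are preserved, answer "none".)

C → E lies within R1.
B → F lies within R1.
F → BC lies within R1.
CD → E lies within R2.
AC → B: restricted closure across fragments reaches B.
AD → CG lies within R2.
Every dependency is enforceable on the fragments, so the decomposition is dependency-preserving.

none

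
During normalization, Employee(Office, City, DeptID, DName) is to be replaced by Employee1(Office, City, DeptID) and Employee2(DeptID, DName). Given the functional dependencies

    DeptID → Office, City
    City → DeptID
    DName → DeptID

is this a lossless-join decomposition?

Yes

Common attributes: Employee1 ∩ Employee2 = {DeptID}.
Closure of {DeptID}: DeptID → Office, City applies, adding Office, City. So (DeptID)⁺ = {Office, City, DeptID}.
This closure contains every attribute of Employee1, so Employee1 ∩ Employee2 → Employee1. The join is lossless.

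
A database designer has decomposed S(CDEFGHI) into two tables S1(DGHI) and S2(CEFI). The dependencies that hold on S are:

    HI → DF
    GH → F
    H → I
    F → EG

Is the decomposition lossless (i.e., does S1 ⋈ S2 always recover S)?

Common attributes: S1 ∩ S2 = {I}.
No dependency enlarges {I}, so (I)⁺ = {I}.
The closure contains neither all of S1 = {DGHI} nor all of S2 = {CEFI}, so the common attributes are not a superkey of either fragment. The join is lossy.

No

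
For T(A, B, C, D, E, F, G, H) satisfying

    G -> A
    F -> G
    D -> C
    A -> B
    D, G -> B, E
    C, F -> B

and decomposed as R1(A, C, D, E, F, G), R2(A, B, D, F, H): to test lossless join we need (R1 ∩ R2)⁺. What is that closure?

A, B, C, D, E, F, G

R1 ∩ R2 = {A, D, F}.
F → G applies, adding G
D → C applies, adding C
A → B applies, adding B
D, G → B, E applies, adding E
Closure: {A, B, C, D, E, F, G}.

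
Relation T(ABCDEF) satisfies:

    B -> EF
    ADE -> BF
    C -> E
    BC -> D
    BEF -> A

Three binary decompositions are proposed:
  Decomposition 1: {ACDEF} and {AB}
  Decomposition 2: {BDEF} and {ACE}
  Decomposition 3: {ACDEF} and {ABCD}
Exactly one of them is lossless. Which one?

Decomposition 1: common = {A}, closure = {A} → lossy.
Decomposition 2: common = {E}, closure = {E} → lossy.
Decomposition 3: common = {ACD}, closure = {ABCDEF} → lossless.

Decomposition 3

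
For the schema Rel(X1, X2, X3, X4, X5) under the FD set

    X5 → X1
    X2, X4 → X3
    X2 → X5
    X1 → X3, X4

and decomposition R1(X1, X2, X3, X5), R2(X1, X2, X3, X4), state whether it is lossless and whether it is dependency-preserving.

lossless and dependency-preserving

Lossless test: (X1, X2, X3)⁺ = {X1, X2, X3, X4, X5}, which contains all of one fragment — lossless.
Dependency preservation: every FD's attributes lie within a single fragment, so each can be enforced locally — preserved.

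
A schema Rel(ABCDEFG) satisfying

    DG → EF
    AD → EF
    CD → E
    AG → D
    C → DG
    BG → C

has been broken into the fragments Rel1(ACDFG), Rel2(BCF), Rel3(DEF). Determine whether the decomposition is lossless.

No

Chase test. Columns are ABCDEFG; row i has aⱼ where attribute j ∈ Reli, else bᵢⱼ.
Initial tableau (one row per fragment):
  row 1: a1 b12 a3 a4 b15 a6 a7
  row 2: b21 a2 a3 b24 b25 a6 b27
  row 3: b31 b32 b33 a4 a5 a6 b37
Rows 1 and 2 agree on C; apply C→DG and equate their DG entries.
Rows 1 and 2 agree on DG; apply DG→EF and equate their EF entries.
No row becomes fully distinguished — the join is lossy.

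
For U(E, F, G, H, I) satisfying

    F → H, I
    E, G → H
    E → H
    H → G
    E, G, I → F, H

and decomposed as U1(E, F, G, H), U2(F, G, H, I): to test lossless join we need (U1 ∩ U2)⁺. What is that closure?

F, G, H, I

U1 ∩ U2 = {F, G, H}.
F → H, I applies, adding I
Closure: {F, G, H, I}.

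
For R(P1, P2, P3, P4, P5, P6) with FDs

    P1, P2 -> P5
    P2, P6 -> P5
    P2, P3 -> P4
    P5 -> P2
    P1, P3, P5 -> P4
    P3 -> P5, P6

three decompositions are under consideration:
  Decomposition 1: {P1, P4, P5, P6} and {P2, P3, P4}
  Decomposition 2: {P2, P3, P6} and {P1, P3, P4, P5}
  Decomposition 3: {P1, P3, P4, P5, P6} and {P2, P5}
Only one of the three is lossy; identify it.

Decomposition 1

Decomposition 1: common = {P4}, closure = {P4} → lossy.
Decomposition 2: common = {P3}, closure = {P2, P3, P4, P5, P6} → lossless.
Decomposition 3: common = {P5}, closure = {P2, P5} → lossless.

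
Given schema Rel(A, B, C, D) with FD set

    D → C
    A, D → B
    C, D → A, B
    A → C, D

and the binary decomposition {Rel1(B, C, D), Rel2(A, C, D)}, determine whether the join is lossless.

Common attributes: Rel1 ∩ Rel2 = {C, D}.
Closure of {C, D}: C, D → A, B applies, adding A, B. So (C, D)⁺ = {A, B, C, D}.
This closure contains every attribute of Rel1, so Rel1 ∩ Rel2 → Rel1. The join is lossless.

Yes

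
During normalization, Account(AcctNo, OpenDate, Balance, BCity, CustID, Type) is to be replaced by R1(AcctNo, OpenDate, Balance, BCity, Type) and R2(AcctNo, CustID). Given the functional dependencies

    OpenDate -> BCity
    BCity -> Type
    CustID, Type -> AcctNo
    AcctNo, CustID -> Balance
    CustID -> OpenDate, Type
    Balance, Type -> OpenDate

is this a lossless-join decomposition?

Common attributes: R1 ∩ R2 = {AcctNo}.
No dependency enlarges {AcctNo}, so (AcctNo)⁺ = {AcctNo}.
The closure contains neither all of R1 = {AcctNo, OpenDate, Balance, BCity, Type} nor all of R2 = {AcctNo, CustID}, so the common attributes are not a superkey of either fragment. The join is lossy.

No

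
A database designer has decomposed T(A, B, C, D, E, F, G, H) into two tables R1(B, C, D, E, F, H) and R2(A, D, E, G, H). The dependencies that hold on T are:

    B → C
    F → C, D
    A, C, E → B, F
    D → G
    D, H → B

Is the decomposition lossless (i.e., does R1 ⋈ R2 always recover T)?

No

Common attributes: R1 ∩ R2 = {D, E, H}.
Closure of {D, E, H}: D → G applies, adding G; D, H → B applies, adding B; B → C applies, adding C. So (D, E, H)⁺ = {B, C, D, E, G, H}.
The closure contains neither all of R1 = {B, C, D, E, F, H} nor all of R2 = {A, D, E, G, H}, so the common attributes are not a superkey of either fragment. The join is lossy.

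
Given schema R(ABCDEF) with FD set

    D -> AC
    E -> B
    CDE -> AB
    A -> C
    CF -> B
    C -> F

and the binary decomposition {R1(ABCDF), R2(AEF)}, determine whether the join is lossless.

No

Common attributes: R1 ∩ R2 = {AF}.
Closure of {AF}: A → C applies, adding C; CF → B applies, adding B. So (AF)⁺ = {ABCF}.
The closure contains neither all of R1 = {ABCDF} nor all of R2 = {AEF}, so the common attributes are not a superkey of either fragment. The join is lossy.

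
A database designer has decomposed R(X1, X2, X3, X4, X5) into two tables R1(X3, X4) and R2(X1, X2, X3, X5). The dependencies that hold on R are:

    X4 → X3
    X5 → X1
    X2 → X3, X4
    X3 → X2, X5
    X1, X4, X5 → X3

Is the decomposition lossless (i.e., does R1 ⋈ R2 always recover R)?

Yes

Common attributes: R1 ∩ R2 = {X3}.
Closure of {X3}: X3 → X2, X5 applies, adding X2, X5; X5 → X1 applies, adding X1; X2 → X3, X4 applies, adding X4. So (X3)⁺ = {X1, X2, X3, X4, X5}.
This closure contains every attribute of R1, so R1 ∩ R2 → R1. The join is lossless.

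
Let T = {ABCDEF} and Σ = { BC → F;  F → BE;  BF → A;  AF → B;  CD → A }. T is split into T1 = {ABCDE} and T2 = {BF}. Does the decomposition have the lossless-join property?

Common attributes: T1 ∩ T2 = {B}.
No dependency enlarges {B}, so (B)⁺ = {B}.
The closure contains neither all of T1 = {ABCDE} nor all of T2 = {BF}, so the common attributes are not a superkey of either fragment. The join is lossy.

No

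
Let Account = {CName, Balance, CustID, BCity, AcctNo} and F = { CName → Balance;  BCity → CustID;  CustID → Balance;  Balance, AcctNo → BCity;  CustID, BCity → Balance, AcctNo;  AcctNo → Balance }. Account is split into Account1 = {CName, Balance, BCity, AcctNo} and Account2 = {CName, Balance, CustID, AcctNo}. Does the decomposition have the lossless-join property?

Yes

Common attributes: Account1 ∩ Account2 = {CName, Balance, AcctNo}.
Closure of {CName, Balance, AcctNo}: Balance, AcctNo → BCity applies, adding BCity; BCity → CustID applies, adding CustID. So (CName, Balance, AcctNo)⁺ = {CName, Balance, CustID, BCity, AcctNo}.
This closure contains every attribute of Account1, so Account1 ∩ Account2 → Account1. The join is lossless.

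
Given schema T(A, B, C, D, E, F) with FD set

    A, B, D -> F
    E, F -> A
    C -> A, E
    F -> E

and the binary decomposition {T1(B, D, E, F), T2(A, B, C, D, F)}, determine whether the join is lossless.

Yes

Common attributes: T1 ∩ T2 = {B, D, F}.
Closure of {B, D, F}: F → E applies, adding E; E, F → A applies, adding A. So (B, D, F)⁺ = {A, B, D, E, F}.
This closure contains every attribute of T1, so T1 ∩ T2 → T1. The join is lossless.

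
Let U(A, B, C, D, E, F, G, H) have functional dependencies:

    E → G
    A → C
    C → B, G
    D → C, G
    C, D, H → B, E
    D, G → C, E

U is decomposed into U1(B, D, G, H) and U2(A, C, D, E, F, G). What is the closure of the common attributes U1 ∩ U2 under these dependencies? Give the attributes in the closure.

U1 ∩ U2 = {D, G}.
D → C, G applies, adding C
D, G → C, E applies, adding E
C → B, G applies, adding B
Closure: {B, C, D, E, G}.

B, C, D, E, G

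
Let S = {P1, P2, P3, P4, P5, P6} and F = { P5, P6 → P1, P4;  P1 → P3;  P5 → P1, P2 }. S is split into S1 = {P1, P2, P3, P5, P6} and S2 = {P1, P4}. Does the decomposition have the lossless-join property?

No

Common attributes: S1 ∩ S2 = {P1}.
Closure of {P1}: P1 → P3 applies, adding P3. So (P1)⁺ = {P1, P3}.
The closure contains neither all of S1 = {P1, P2, P3, P5, P6} nor all of S2 = {P1, P4}, so the common attributes are not a superkey of either fragment. The join is lossy.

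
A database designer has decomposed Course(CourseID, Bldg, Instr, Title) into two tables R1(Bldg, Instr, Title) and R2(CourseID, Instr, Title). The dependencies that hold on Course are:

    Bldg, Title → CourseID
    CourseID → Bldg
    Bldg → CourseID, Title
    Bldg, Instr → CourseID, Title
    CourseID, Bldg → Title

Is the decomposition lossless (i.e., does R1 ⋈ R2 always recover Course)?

Common attributes: R1 ∩ R2 = {Instr, Title}.
No dependency enlarges {Instr, Title}, so (Instr, Title)⁺ = {Instr, Title}.
The closure contains neither all of R1 = {Bldg, Instr, Title} nor all of R2 = {CourseID, Instr, Title}, so the common attributes are not a superkey of either fragment. The join is lossy.

No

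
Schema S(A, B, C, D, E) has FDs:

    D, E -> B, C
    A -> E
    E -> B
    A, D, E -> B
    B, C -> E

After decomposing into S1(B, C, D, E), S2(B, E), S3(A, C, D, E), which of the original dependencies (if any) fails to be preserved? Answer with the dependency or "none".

none

D, E → B, C lies within S1.
A → E lies within S3.
E → B lies within S1.
A, D, E → B: restricted closure across fragments reaches B.
B, C → E lies within S1.
Every dependency is enforceable on the fragments, so the decomposition is dependency-preserving.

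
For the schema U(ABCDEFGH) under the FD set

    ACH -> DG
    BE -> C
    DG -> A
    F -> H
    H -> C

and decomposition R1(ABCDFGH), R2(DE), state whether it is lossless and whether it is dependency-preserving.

Lossless test: (D)⁺ = {D}, which is a superkey of neither fragment — lossy.
Dependency preservation: the restricted closure of {BE} across the fragments never reaches {C}, so BE → C cannot be enforced without a join — not preserved.

lossy and not dependency-preserving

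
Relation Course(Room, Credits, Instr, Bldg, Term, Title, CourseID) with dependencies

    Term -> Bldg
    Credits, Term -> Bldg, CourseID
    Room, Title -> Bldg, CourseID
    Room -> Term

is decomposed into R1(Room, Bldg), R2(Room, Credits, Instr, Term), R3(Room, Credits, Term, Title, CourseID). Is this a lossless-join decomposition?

Chase test. Columns are Room, Credits, Instr, Bldg, Term, Title, CourseID; row i has aⱼ where attribute j ∈ Ri, else bᵢⱼ.
Initial tableau (one row per fragment):
  row 1: a1 b12 b13 a4 b15 b16 b17
  row 2: a1 a2 a3 b24 a5 b26 b27
  row 3: a1 a2 b33 b34 a5 a6 a7
Rows 2 and 3 agree on Term; apply Term→Bldg and equate their Bldg entries.
Rows 2 and 3 agree on Credits, Term; apply Credits, Term→Bldg, CourseID and equate their Bldg, CourseID entries.
Rows 1 and 2 agree on Room; apply Room→Term and equate their Term entries.
Rows 1 and 2 agree on Term; apply Term→Bldg and equate their Bldg entries.
No row becomes fully distinguished — the join is lossy.

No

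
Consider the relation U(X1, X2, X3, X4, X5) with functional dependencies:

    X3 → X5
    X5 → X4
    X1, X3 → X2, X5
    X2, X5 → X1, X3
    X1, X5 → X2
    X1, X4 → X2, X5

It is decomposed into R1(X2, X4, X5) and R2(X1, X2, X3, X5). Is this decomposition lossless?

Yes

Common attributes: R1 ∩ R2 = {X2, X5}.
Closure of {X2, X5}: X5 → X4 applies, adding X4; X2, X5 → X1, X3 applies, adding X1, X3. So (X2, X5)⁺ = {X1, X2, X3, X4, X5}.
This closure contains every attribute of R1, so R1 ∩ R2 → R1. The join is lossless.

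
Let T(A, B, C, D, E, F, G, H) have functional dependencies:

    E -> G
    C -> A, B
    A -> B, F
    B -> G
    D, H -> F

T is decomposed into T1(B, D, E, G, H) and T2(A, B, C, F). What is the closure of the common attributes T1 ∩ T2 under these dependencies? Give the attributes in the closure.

T1 ∩ T2 = {B}.
B → G applies, adding G
Closure: {B, G}.

B, G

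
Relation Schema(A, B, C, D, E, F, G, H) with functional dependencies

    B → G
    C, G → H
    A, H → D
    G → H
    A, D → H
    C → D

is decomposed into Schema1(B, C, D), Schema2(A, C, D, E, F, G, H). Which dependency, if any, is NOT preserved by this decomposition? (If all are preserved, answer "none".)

B → G

Check B → G: no single fragment contains all of {B, G}, and the restricted closure of {B} across the fragments never reaches {G}.
C, G → H is preserved.
A, H → D is preserved.
G → H is preserved.
A, D → H is preserved.
C → D is preserved.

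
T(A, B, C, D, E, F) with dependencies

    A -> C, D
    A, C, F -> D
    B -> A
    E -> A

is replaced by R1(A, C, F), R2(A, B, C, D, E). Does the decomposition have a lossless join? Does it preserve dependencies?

Lossless test: (A, C)⁺ = {A, C, D}, which is a superkey of neither fragment — lossy.
Dependency preservation: A, C, F → D is not contained in any single fragment, but the restricted closure of its left-hand side across the fragments still reaches the right-hand side; the remaining FDs each lie inside some fragment. All dependencies are preserved.

lossy but dependency-preserving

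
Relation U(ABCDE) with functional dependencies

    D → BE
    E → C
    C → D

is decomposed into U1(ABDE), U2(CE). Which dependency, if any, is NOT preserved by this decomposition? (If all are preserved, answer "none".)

D → BE lies within U1.
E → C lies within U2.
C → D: restricted closure across fragments reaches D.
Every dependency is enforceable on the fragments, so the decomposition is dependency-preserving.

none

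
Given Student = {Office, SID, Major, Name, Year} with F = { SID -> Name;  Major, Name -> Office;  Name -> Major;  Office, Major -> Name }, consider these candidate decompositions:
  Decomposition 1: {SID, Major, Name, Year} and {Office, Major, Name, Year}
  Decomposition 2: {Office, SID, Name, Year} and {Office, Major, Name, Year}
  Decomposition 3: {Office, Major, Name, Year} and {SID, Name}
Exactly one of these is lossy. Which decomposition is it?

Decomposition 1: common = {Major, Name, Year}, closure = {Office, Major, Name, Year} → lossless.
Decomposition 2: common = {Office, Name, Year}, closure = {Office, Major, Name, Year} → lossless.
Decomposition 3: common = {Name}, closure = {Office, Major, Name} → lossy.

Decomposition 3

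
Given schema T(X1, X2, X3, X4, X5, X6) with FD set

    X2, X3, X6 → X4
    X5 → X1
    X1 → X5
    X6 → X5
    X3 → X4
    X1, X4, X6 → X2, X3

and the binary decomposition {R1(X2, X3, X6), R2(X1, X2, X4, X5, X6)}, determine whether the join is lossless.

Common attributes: R1 ∩ R2 = {X2, X6}.
Closure of {X2, X6}: X6 → X5 applies, adding X5; X5 → X1 applies, adding X1. So (X2, X6)⁺ = {X1, X2, X5, X6}.
The closure contains neither all of R1 = {X2, X3, X6} nor all of R2 = {X1, X2, X4, X5, X6}, so the common attributes are not a superkey of either fragment. The join is lossy.

No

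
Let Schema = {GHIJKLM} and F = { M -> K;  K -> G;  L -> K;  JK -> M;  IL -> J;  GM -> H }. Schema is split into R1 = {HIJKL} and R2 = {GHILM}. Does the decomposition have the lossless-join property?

Yes

Common attributes: R1 ∩ R2 = {HIL}.
Closure of {HIL}: L → K applies, adding K; IL → J applies, adding J; K → G applies, adding G; JK → M applies, adding M. So (HIL)⁺ = {GHIJKLM}.
This closure contains every attribute of R1, so R1 ∩ R2 → R1. The join is lossless.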